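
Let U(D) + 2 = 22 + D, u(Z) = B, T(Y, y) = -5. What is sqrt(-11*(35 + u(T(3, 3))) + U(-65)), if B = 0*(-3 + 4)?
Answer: I*sqrt(430) ≈ 20.736*I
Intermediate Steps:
B = 0 (B = 0*1 = 0)
u(Z) = 0
U(D) = 20 + D (U(D) = -2 + (22 + D) = 20 + D)
sqrt(-11*(35 + u(T(3, 3))) + U(-65)) = sqrt(-11*(35 + 0) + (20 - 65)) = sqrt(-11*35 - 45) = sqrt(-385 - 45) = sqrt(-430) = I*sqrt(430)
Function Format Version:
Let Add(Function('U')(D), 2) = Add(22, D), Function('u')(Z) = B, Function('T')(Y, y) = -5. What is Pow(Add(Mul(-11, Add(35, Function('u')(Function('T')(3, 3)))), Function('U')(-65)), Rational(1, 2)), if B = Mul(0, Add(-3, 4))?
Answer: Mul(I, Pow(430, Rational(1, 2))) ≈ Mul(20.736, I)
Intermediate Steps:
B = 0 (B = Mul(0, 1) = 0)
Function('u')(Z) = 0
Function('U')(D) = Add(20, D) (Function('U')(D) = Add(-2, Add(22, D)) = Add(20, D))
Pow(Add(Mul(-11, Add(35, Function('u')(Function('T')(3, 3)))), Function('U')(-65)), Rational(1, 2)) = Pow(Add(Mul(-11, Add(35, 0)), Add(20, -65)), Rational(1, 2)) = Pow(Add(Mul(-11, 35), -45), Rational(1, 2)) = Pow(Add(-385, -45), Rational(1, 2)) = Pow(-430, Rational(1, 2)) = Mul(I, Pow(430, Rational(1, 2)))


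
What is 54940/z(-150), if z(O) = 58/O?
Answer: -4120500/29 ≈ -1.4209e+5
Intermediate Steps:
54940/z(-150) = 54940/((58/(-150))) = 54940/((58*(-1/150))) = 54940/(-29/75) = 54940*(-75/29) = -4120500/29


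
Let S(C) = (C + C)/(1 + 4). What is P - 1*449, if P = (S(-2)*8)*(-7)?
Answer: -2021/5 ≈ -404.20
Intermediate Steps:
S(C) = 2*C/5 (S(C) = (2*C)/5 = (2*C)*(⅕) = 2*C/5)
P = 224/5 (P = (((⅖)*(-2))*8)*(-7) = -⅘*8*(-7) = -32/5*(-7) = 224/5 ≈ 44.800)
P - 1*449 = 224/5 - 1*449 = 224/5 - 449 = -2021/5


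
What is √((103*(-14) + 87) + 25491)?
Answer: 2*√6034 ≈ 155.36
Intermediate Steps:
√((103*(-14) + 87) + 25491) = √((-1442 + 87) + 25491) = √(-1355 + 25491) = √24136 = 2*√6034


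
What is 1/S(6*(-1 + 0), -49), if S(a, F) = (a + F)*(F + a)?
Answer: 1/3025 ≈ 0.00033058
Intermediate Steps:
S(a, F) = (F + a)**2 (S(a, F) = (F + a)*(F + a) = (F + a)**2)
1/S(6*(-1 + 0), -49) = 1/((-49 + 6*(-1 + 0))**2) = 1/((-49 + 6*(-1))**2) = 1/((-49 - 6)**2) = 1/((-55)**2) = 1/3025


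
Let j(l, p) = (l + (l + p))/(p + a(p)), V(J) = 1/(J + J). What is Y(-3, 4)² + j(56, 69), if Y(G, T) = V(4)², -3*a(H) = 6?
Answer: 741443/274432 ≈ 2.7017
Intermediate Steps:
V(J) = 1/(2*J)
a(H) = -2 (a(H) = -⅓*6 = -2)
j(l, p) = (p + 2*l)/(-2 + p) (j(l, p) = (l + (l + p))/(p - 2) = (p + 2*l)/(-2 + p))
Y(G, T) = 1/64 (Y(G, T) = ((½)/4)² = ((½)*(¼))² = (⅛)² = 1/64)
Y(-3, 4)² + j(56, 69) = (1/64)² + (69 + 2*56)/(-2 + 69) = 1/4096 + (69 + 112)/67 = 1/4096 + (1/67)*181 = 1/4096 + 181/67 = 741443/274432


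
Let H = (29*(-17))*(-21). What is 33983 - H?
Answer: 23630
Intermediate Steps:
H = 10353 (H = -493*(-21) = 10353)
33983 - H = 33983 - 1*10353 = 33983 - 10353 = 23630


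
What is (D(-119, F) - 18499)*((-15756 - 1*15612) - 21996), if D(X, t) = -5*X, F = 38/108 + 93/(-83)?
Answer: 955429056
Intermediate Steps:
F = -3445/4482 (F = 38*(1/108) + 93*(-1/83) = 19/54 - 93/83 = -3445/4482 ≈ -0.76863)
(D(-119, F) - 18499)*((-15756 - 1*15612) - 21996) = (-5*(-119) - 18499)*((-15756 - 1*15612) - 21996) = (595 - 18499)*((-15756 - 15612) - 21996) = -17904*(-31368 - 21996) = -17904*(-53364) = 955429056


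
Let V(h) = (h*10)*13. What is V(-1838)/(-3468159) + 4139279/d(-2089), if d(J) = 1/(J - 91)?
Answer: -31295377423608040/3468159 ≈ -9.0236e+9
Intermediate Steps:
d(J) = 1/(-91 + J)
V(h) = 130*h (V(h) = (10*h)*13 = 130*h)
V(-1838)/(-3468159) + 4139279/d(-2089) = (130*(-1838))/(-3468159) + 4139279/(1/(-91 - 2089)) = -238940*(-1/3468159) + 4139279/(1/(-2180)) = 238940/3468159 + 4139279/(-1/2180) = 238940/3468159 + 4139279*(-2180) = 238940/3468159 - 9023628220 = -31295377423608040/3468159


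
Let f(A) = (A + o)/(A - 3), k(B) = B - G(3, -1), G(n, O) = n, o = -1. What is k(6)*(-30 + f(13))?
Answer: -432/5 ≈ -86.400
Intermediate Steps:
k(B) = -3 + B (k(B) = B - 1*3 = B - 3 = -3 + B)
f(A) = (-1 + A)/(-3 + A) (f(A) = (A - 1)/(A - 3) = (-1 + A)/(-3 + A))
k(6)*(-30 + f(13)) = (-3 + 6)*(-30 + (-1 + 13)/(-3 + 13)) = 3*(-30 + 12/10) = 3*(-30 + (⅒)*12) = 3*(-30 + 6/5) = 3*(-144/5) = -432/5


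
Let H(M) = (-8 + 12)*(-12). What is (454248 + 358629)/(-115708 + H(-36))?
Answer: -812877/115756 ≈ -7.0223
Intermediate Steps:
H(M) = -48 (H(M) = 4*(-12) = -48)
(454248 + 358629)/(-115708 + H(-36)) = (454248 + 358629)/(-115708 - 48) = 812877/(-115756) = 812877*(-1/115756) = -812877/115756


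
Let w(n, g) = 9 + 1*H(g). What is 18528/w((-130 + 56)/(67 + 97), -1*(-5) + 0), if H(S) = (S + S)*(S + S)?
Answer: 18528/109 ≈ 169.98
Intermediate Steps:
H(S) = 4*S**2 (H(S) = (2*S)*(2*S) = 4*S**2)
w(n, g) = 9 + 4*g**2 (w(n, g) = 9 + 1*(4*g**2) = 9 + 4*g**2)
18528/w((-130 + 56)/(67 + 97), -1*(-5) + 0) = 18528/(9 + 4*(-1*(-5) + 0)**2) = 18528/(9 + 4*(5 + 0)**2) = 18528/(9 + 4*5**2) = 18528/(9 + 4*25) = 18528/(9 + 100) = 18528/109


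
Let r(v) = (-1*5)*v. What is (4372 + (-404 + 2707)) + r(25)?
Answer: 6550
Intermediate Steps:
r(v) = -5*v
(4372 + (-404 + 2707)) + r(25) = (4372 + (-404 + 2707)) - 5*25 = (4372 + 2303) - 125 = 6675 - 125 = 6550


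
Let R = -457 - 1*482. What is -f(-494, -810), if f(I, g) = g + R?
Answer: 1749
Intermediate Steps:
R = -939 (R = -457 - 482 = -939)
f(I, g) = -939 + g (f(I, g) = g - 939 = -939 + g)
-f(-494, -810) = -(-939 - 810) = -1*(-1749) = 1749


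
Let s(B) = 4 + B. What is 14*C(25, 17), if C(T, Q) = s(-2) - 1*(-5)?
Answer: 98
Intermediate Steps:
C(T, Q) = 7 (C(T, Q) = (4 - 2) - 1*(-5) = 2 + 5 = 7)
14*C(25, 17) = 14*7 = 98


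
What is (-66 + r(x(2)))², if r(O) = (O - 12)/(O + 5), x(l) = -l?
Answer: 44944/9 ≈ 4993.8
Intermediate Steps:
r(O) = (-12 + O)/(5 + O)
(-66 + r(x(2)))² = (-66 + (-12 - 1*2)/(5 - 1*2))² = (-66 + (-12 - 2)/(5 - 2))² = (-66 - 14/3)² = (-212/3)² = 44944/9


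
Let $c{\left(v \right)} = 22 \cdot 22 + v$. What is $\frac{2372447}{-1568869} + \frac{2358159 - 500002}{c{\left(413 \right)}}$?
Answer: $\frac{2913076829474}{1407275493} \approx 2070.0$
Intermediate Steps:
$c{\left(v \right)} = 484 + v$
$\frac{2372447}{-1568869} + \frac{2358159 - 500002}{c{\left(413 \right)}} = \frac{2372447}{-1568869} + \frac{2358159 - 500002}{484 + 413} = 2372447 \left(- \frac{1}{1568869}\right) + \frac{1858157}{897} = - \frac{2372447}{1568869} + 1858157 \cdot \frac{1}{897} = - \frac{2372447}{1568869} + \frac{1858157}{897} = \frac{2913076829474}{1407275493}$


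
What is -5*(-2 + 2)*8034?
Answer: 0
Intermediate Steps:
-5*(-2 + 2)*8034 = -5*0*8034 = 0*8034 = 0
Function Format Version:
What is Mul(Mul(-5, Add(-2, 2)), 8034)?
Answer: 0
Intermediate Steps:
Mul(Mul(-5, Add(-2, 2)), 8034) = Mul(Mul(-5, 0), 8034) = Mul(0, 8034) = 0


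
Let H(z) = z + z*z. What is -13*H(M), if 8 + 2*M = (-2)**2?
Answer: -26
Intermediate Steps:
M = -2 (M = -4 + (1/2)*(-2)**2 = -4 + (1/2)*4 = -4 + 2 = -2)
H(z) = z + z**2
-13*H(M) = -13*(-2*(1 - 2)) = -13*(-2*(-1)) = -13*2 = -1*26 = -26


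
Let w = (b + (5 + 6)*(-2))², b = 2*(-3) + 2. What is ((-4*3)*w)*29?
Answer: -235248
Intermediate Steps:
b = -4 (b = -6 + 2 = -4)
w = 676 (w = (-4 + (5 + 6)*(-2))² = (-4 + 11*(-2))² = (-4 - 22)² = (-26)² = 676)
((-4*3)*w)*29 = (-4*3*676)*29 = -12*676*29 = -8112*29 = -235248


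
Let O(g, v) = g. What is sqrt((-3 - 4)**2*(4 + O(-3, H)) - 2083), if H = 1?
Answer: 3*I*sqrt(226) ≈ 45.1*I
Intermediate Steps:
sqrt((-3 - 4)**2*(4 + O(-3, H)) - 2083) = sqrt((-3 - 4)**2*(4 - 3) - 2083) = sqrt((-7)**2*1 - 2083) = sqrt(49*1 - 2083) = sqrt(49 - 2083) = sqrt(-2034) = 3*I*sqrt(226)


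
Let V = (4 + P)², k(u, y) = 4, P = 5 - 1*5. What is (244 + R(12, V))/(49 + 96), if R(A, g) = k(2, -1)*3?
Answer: 256/145 ≈ 1.7655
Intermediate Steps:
P = 0 (P = 5 - 5 = 0)
V = 16 (V = (4 + 0)² = 4² = 16)
R(A, g) = 12 (R(A, g) = 4*3 = 12)
(244 + R(12, V))/(49 + 96) = (244 + 12)/(49 + 96) = 256/145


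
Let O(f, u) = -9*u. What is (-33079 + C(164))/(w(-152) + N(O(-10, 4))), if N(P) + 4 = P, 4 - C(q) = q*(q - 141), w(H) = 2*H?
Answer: 36847/344 ≈ 107.11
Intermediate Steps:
C(q) = 4 - q*(-141 + q) (C(q) = 4 - q*(q - 141) = 4 - q*(-141 + q))
N(P) = -4 + P
(-33079 + C(164))/(w(-152) + N(O(-10, 4))) = (-33079 + (4 - 1*164² + 141*164))/(2*(-152) + (-4 - 9*4)) = (-33079 + (4 - 1*26896 + 23124))/(-304 + (-4 - 36)) = (-33079 + (4 - 26896 + 23124))/(-304 - 40) = (-33079 - 3768)/(-344) = -36847*(-1/344) = 36847/344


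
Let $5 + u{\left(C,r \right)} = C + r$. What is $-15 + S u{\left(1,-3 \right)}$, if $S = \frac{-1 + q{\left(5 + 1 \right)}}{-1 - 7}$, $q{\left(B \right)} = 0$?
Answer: $- \frac{127}{8} \approx -15.875$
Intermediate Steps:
$u{\left(C,r \right)} = -5 + C + r$ ($u{\left(C,r \right)} = -5 + \left(C + r\right) = -5 + C + r$)
$S = \frac{1}{8}$ ($S = \frac{-1 + 0}{-1 - 7} = - \frac{1}{-8} = \left(-1\right) \left(- \frac{1}{8}\right) = \frac{1}{8} \approx 0.125$)
$-15 + S u{\left(1,-3 \right)} = -15 + \frac{-5 + 1 - 3}{8} = -15 + \frac{1}{8} \left(-7\right) = -15 - \frac{7}{8} = - \frac{127}{8}$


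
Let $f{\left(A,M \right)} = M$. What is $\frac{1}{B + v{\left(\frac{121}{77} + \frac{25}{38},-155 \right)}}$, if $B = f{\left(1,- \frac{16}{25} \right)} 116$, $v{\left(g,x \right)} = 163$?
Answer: $\frac{25}{2219} \approx 0.011266$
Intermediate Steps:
$B = - \frac{1856}{25}$ ($B = - \frac{16}{25} \cdot 116 = \left(-16\right) \frac{1}{25} \cdot 116 = \left(- \frac{16}{25}\right) 116 = - \frac{1856}{25} \approx -74.24$)
$\frac{1}{B + v{\left(\frac{121}{77} + \frac{25}{38},-155 \right)}} = \frac{1}{- \frac{1856}{25} + 163} = \frac{1}{\frac{2219}{25}} = \frac{25}{2219}$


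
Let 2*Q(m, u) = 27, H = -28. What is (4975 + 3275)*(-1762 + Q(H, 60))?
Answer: -14425125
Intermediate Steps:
Q(m, u) = 27/2 (Q(m, u) = (½)*27 = 27/2)
(4975 + 3275)*(-1762 + Q(H, 60)) = (4975 + 3275)*(-1762 + 27/2) = 8250*(-3497/2) = -14425125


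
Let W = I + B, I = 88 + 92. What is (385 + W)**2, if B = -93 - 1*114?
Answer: 128164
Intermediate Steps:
B = -207 (B = -93 - 114 = -207)
I = 180
W = -27 (W = 180 - 207 = -27)
(385 + W)**2 = (385 - 27)**2 = 358**2 = 128164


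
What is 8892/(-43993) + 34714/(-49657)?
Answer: -115807238/128503553 ≈ -0.90120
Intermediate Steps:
8892/(-43993) + 34714/(-49657) = 8892*(-1/43993) + 34714*(-1/49657) = -8892/43993 - 2042/2921 = -115807238/128503553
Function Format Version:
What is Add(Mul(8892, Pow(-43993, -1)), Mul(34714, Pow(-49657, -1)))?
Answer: Rational(-115807238, 128503553) ≈ -0.90120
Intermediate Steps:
Add(Mul(8892, Pow(-43993, -1)), Mul(34714, Pow(-49657, -1))) = Add(Mul(8892, Rational(-1, 43993)), Mul(34714, Rational(-1, 49657))) = Add(Rational(-8892, 43993), Rational(-2042, 2921)) = Rational(-115807238, 128503553)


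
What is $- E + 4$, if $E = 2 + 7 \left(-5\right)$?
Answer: $37$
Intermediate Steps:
$E = -33$ ($E = 2 - 35 = -33$)
$- E + 4 = \left(-1\right) \left(-33\right) + 4 = 33 + 4 = 37$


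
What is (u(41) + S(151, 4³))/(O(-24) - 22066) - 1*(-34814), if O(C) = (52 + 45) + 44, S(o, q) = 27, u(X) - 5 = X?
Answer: 763296877/21925 ≈ 34814.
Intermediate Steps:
u(X) = 5 + X
O(C) = 141 (O(C) = 97 + 44 = 141)
(u(41) + S(151, 4³))/(O(-24) - 22066) - 1*(-34814) = ((5 + 41) + 27)/(141 - 22066) - 1*(-34814) = (46 + 27)/(-21925) + 34814 = 73*(-1/21925) + 34814 = -73/21925 + 34814 = 763296877/21925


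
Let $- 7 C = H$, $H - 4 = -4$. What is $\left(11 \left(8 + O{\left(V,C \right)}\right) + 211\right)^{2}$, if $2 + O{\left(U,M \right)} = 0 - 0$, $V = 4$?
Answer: $76729$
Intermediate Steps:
$H = 0$ ($H = 4 - 4 = 0$)
$C = 0$ ($C = \left(- \frac{1}{7}\right) 0 = 0$)
$O{\left(U,M \right)} = -2$ ($O{\left(U,M \right)} = -2 + \left(0 - 0\right) = -2 + \left(0 + 0\right) = -2 + 0 = -2$)
$\left(11 \left(8 + O{\left(V,C \right)}\right) + 211\right)^{2} = \left(11 \left(8 - 2\right) + 211\right)^{2} = \left(11 \cdot 6 + 211\right)^{2} = \left(66 + 211\right)^{2} = 277^{2} = 76729$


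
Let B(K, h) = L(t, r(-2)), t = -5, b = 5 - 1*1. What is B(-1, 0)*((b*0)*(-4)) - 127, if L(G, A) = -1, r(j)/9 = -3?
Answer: -127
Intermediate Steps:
b = 4 (b = 5 - 1 = 4)
r(j) = -27 (r(j) = 9*(-3) = -27)
B(K, h) = -1
B(-1, 0)*((b*0)*(-4)) - 127 = -4*0*(-4) - 127 = -0*(-4) - 127 = -1*0 - 127 = 0 - 127 = -127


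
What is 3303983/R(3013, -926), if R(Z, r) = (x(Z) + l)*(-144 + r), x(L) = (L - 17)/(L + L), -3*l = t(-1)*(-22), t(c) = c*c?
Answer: -29864702337/75734600 ≈ -394.33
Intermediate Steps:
t(c) = c²
l = 22/3 (l = -(-1)²*(-22)/3 = -(-22)/3 = -⅓*(-22) = 22/3 ≈ 7.3333)
x(L) = (-17 + L)/(2*L) (x(L) = (-17 + L)/((2*L)) = (-17 + L)*(1/(2*L)) = (-17 + L)/(2*L))
R(Z, r) = (-144 + r)*(22/3 + (-17 + Z)/(2*Z)) (R(Z, r) = ((-17 + Z)/(2*Z) + 22/3)*(-144 + r) = (22/3 + (-17 + Z)/(2*Z))*(-144 + r) = (-144 + r)*(22/3 + (-17 + Z)/(2*Z)))
3303983/R(3013, -926) = 3303983/(((⅙)*(7344 - 6768*3013 - 51*(-926) + 47*3013*(-926))/3013)) = 3303983/(((⅙)*(1/3013)*(7344 - 20391984 + 47226 - 131131786))) = 3303983/(((⅙)*(1/3013)*(-151469200))) = 3303983/(-75734600/9039) = 3303983*(-9039/75734600) = -29864702337/75734600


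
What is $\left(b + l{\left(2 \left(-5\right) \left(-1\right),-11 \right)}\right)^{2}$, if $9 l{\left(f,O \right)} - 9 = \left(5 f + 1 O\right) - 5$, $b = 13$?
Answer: $\frac{25600}{81} \approx 316.05$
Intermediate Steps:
$l{\left(f,O \right)} = \frac{4}{9} + \frac{O}{9} + \frac{5 f}{9}$ ($l{\left(f,O \right)} = 1 + \frac{\left(5 f + 1 O\right) - 5}{9} = 1 + \frac{\left(5 f + O\right) - 5}{9} = 1 + \frac{\left(O + 5 f\right) - 5}{9} = 1 + \frac{-5 + O + 5 f}{9} = 1 + \left(- \frac{5}{9} + \frac{O}{9} + \frac{5 f}{9}\right) = \frac{4}{9} + \frac{O}{9} + \frac{5 f}{9}$)
$\left(b + l{\left(2 \left(-5\right) \left(-1\right),-11 \right)}\right)^{2} = \left(13 + \left(\frac{4}{9} + \frac{1}{9} \left(-11\right) + \frac{5 \cdot 2 \left(-5\right) \left(-1\right)}{9}\right)\right)^{2} = \left(13 + \left(\frac{4}{9} - \frac{11}{9} + \frac{5 \left(\left(-10\right) \left(-1\right)\right)}{9}\right)\right)^{2} = \left(13 + \left(\frac{4}{9} - \frac{11}{9} + \frac{5}{9} \cdot 10\right)\right)^{2} = \left(13 + \left(\frac{4}{9} - \frac{11}{9} + \frac{50}{9}\right)\right)^{2} = \left(13 + \frac{43}{9}\right)^{2} = \left(\frac{160}{9}\right)^{2} = \frac{25600}{81}$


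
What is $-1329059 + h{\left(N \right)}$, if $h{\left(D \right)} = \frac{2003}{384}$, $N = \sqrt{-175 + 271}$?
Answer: $- \frac{510356653}{384} \approx -1.3291 \cdot 10^{6}$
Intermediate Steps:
$N = 4 \sqrt{6}$ ($N = \sqrt{96} = 4 \sqrt{6} \approx 9.798$)
$h{\left(D \right)} = \frac{2003}{384}$ ($h{\left(D \right)} = 2003 \cdot \frac{1}{384} = \frac{2003}{384}$)
$-1329059 + h{\left(N \right)} = -1329059 + \frac{2003}{384} = - \frac{510356653}{384}$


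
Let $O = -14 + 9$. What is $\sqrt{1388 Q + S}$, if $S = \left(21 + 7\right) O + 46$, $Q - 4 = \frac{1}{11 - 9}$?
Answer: $2 \sqrt{1538} \approx 78.435$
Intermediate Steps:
$Q = \frac{9}{2}$ ($Q = 4 + \frac{1}{11 - 9} = 4 + \frac{1}{2} = \frac{9}{2} \approx 4.5$)
$O = -5$
$S = -94$ ($S = \left(21 + 7\right) \left(-5\right) + 46 = 28 \left(-5\right) + 46 = -140 + 46 = -94$)
$\sqrt{1388 Q + S} = \sqrt{1388 \cdot \frac{9}{2} - 94} = \sqrt{6246 - 94} = \sqrt{6152} = 2 \sqrt{1538}$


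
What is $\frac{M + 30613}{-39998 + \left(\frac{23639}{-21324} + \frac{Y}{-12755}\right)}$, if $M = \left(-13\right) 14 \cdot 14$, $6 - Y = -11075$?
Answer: $- \frac{7633332555300}{10879498631449} \approx -0.70163$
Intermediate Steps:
$Y = 11081$ ($Y = 6 - -11075 = 6 + 11075 = 11081$)
$M = -2548$ ($M = \left(-182\right) 14 = -2548$)
$\frac{M + 30613}{-39998 + \left(\frac{23639}{-21324} + \frac{Y}{-12755}\right)} = \frac{-2548 + 30613}{-39998 + \left(\frac{23639}{-21324} + \frac{11081}{-12755}\right)} = \frac{28065}{-39998 + \left(23639 \left(- \frac{1}{21324}\right) + 11081 \left(- \frac{1}{12755}\right)\right)} = \frac{28065}{-39998 - \frac{537806689}{271987620}} = \frac{28065}{- \frac{10879498631449}{271987620}} = 28065 \left(- \frac{271987620}{10879498631449}\right) = - \frac{7633332555300}{10879498631449}$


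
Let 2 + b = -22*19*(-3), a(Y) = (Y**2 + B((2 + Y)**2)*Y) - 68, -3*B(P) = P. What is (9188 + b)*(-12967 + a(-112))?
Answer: 4710969960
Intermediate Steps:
B(P) = -P/3
a(Y) = -68 + Y**2 - Y*(2 + Y)**2/3 (a(Y) = (Y**2 + (-(2 + Y)**2/3)*Y) - 68 = (Y**2 - Y*(2 + Y)**2/3) - 68 = -68 + Y**2 - Y*(2 + Y)**2/3)
b = 1252 (b = -2 - 22*19*(-3) = -2 - 418*(-3) = -2 + 1254 = 1252)
(9188 + b)*(-12967 + a(-112)) = (9188 + 1252)*(-12967 + (-68 + (-112)**2 - 1/3*(-112)*(2 - 112)**2)) = 10440*(-12967 + (-68 + 12544 - 1/3*(-112)*(-110)**2)) = 10440*(-12967 + (-68 + 12544 - 1/3*(-112)*12100)) = 10440*(-12967 + (-68 + 12544 + 1355200/3)) = 10440*(-12967 + 1392628/3) = 10440*(1353727/3) = 4710969960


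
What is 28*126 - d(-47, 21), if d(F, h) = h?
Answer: 3507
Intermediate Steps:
28*126 - d(-47, 21) = 28*126 - 1*21 = 3528 - 21 = 3507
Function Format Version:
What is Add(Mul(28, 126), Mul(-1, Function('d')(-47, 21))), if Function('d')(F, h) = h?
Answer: 3507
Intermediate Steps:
Add(Mul(28, 126), Mul(-1, Function('d')(-47, 21))) = Add(Mul(28, 126), Mul(-1, 21)) = Add(3528, -21) = 3507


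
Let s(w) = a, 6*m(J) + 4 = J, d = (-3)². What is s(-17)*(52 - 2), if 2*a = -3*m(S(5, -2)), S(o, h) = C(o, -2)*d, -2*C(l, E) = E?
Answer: -125/2 ≈ -62.500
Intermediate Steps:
C(l, E) = -E/2
d = 9
S(o, h) = 9 (S(o, h) = -½*(-2)*9 = 1*9 = 9)
m(J) = -⅔ + J/6
a = -5/4 (a = (-3*(-⅔ + (⅙)*9))/2 = (-3*(-⅔ + 3/2))/2 = (-3*⅚)/2 = (½)*(-5/2) = -5/4 ≈ -1.2500)
s(w) = -5/4
s(-17)*(52 - 2) = -5*(52 - 2)/4 = -5/4*50 = -125/2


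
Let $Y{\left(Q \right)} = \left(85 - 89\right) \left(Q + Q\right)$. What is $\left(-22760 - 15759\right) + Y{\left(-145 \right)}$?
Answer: $-37359$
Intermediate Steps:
$Y{\left(Q \right)} = - 8 Q$ ($Y{\left(Q \right)} = - 4 \cdot 2 Q = - 8 Q$)
$\left(-22760 - 15759\right) + Y{\left(-145 \right)} = \left(-22760 - 15759\right) - -1160 = \left(-22760 - 15759\right) + 1160 = -38519 + 1160 = -37359$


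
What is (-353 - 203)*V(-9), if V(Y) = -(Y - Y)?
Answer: 0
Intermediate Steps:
V(Y) = 0 (V(Y) = -1*0 = 0)
(-353 - 203)*V(-9) = (-353 - 203)*0 = -556*0 = 0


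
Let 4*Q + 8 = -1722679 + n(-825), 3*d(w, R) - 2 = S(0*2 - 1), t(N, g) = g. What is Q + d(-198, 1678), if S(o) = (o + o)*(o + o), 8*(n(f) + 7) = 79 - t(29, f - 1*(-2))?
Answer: -6890293/16 ≈ -4.3064e+5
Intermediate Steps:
n(f) = 21/8 - f/8 (n(f) = -7 + (79 - (f - 1*(-2)))/8 = -7 + (79 - (f + 2))/8 = -7 + (79 - (2 + f))/8 = -7 + (79 + (-2 - f))/8 = -7 + (77 - f)/8 = -7 + (77/8 - f/8) = 21/8 - f/8)
S(o) = 4*o² (S(o) = (2*o)*(2*o) = 4*o²)
d(w, R) = 2 (d(w, R) = ⅔ + (4*(0*2 - 1)²)/3 = ⅔ + (4*(0 - 1)²)/3 = ⅔ + (4*(-1)²)/3 = ⅔ + (4*1)/3 = ⅔ + (⅓)*4 = ⅔ + 4/3 = 2)
Q = -6890325/16 (Q = -2 + (-1722679 + (21/8 - ⅛*(-825)))/4 = -2 + (-1722679 + (21/8 + 825/8))/4 = -2 + (-1722679 + 423/4)/4 = -2 + (¼)*(-6890293/4) = -2 - 6890293/16 = -6890325/16 ≈ -4.3065e+5)
Q + d(-198, 1678) = -6890325/16 + 2 = -6890293/16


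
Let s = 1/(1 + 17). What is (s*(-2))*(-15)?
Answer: 5/3 ≈ 1.6667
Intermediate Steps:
s = 1/18 ≈ 0.055556
(s*(-2))*(-15) = ((1/18)*(-2))*(-15) = -1/9*(-15) = 5/3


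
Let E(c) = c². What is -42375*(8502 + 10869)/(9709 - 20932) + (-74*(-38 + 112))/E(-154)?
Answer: 540753478982/7393463 ≈ 73139.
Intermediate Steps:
-42375*(8502 + 10869)/(9709 - 20932) + (-74*(-38 + 112))/E(-154) = -42375*(8502 + 10869)/(9709 - 20932) + (-74*(-38 + 112))/((-154)²) = -42375/((-11223/19371)) - 74*74/23716 = -42375/((-11223*1/19371)) - 5476*1/23716 = -42375/(-3741/6457) - 1369/5929 = -42375*(-6457/3741) - 1369/5929 = 91205125/1247 - 1369/5929 = 540753478982/7393463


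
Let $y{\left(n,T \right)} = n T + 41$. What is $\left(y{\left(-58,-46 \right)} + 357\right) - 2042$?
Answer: $1024$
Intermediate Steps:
$y{\left(n,T \right)} = 41 + T n$ ($y{\left(n,T \right)} = T n + 41 = 41 + T n$)
$\left(y{\left(-58,-46 \right)} + 357\right) - 2042 = \left(\left(41 - -2668\right) + 357\right) - 2042 = \left(\left(41 + 2668\right) + 357\right) - 2042 = \left(2709 + 357\right) - 2042 = 3066 - 2042 = 1024$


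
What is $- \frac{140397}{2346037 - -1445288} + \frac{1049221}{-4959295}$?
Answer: $- \frac{311613863196}{1253486607725} \approx -0.2486$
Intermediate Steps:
$- \frac{140397}{2346037 - -1445288} + \frac{1049221}{-4959295} = - \frac{140397}{2346037 + 1445288} + 1049221 \left(- \frac{1}{4959295}\right) = - \frac{140397}{3791325} - \frac{1049221}{4959295} = \left(-140397\right) \frac{1}{3791325} - \frac{1049221}{4959295} = - \frac{46799}{1263775} - \frac{1049221}{4959295} = - \frac{311613863196}{1253486607725}$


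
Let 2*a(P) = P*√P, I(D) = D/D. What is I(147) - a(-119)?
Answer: 1 + 119*I*√119/2 ≈ 1.0 + 649.07*I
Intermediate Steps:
I(D) = 1
a(P) = P^(3/2)/2 (a(P) = (P*√P)/2 = P^(3/2)/2)
I(147) - a(-119) = 1 - (-119)^(3/2)/2 = 1 - (-119*I*√119)/2 = 1 - (-119)*I*√119/2 = 1 + 119*I*√119/2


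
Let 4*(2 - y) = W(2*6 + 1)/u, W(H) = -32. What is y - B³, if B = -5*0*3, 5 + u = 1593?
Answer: 796/397 ≈ 2.0050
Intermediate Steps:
u = 1588 (u = -5 + 1593 = 1588)
B = 0 (B = 0*3 = 0)
y = 796/397 (y = 2 - (-8)/1588 = 2 - ¼*(-8/397) = 2 + 2/397 = 796/397 ≈ 2.0050)
y - B³ = 796/397 - 1*0³ = 796/397 - 1*0 = 796/397 + 0 = 796/397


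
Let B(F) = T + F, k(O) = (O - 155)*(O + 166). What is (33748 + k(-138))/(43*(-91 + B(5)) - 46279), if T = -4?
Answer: -25544/50149 ≈ -0.50936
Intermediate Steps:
k(O) = (-155 + O)*(166 + O)
B(F) = -4 + F
(33748 + k(-138))/(43*(-91 + B(5)) - 46279) = (33748 + (-25730 + (-138)**2 + 11*(-138)))/(43*(-91 + (-4 + 5)) - 46279) = (33748 + (-25730 + 19044 - 1518))/(43*(-91 + 1) - 46279) = (33748 - 8204)/(43*(-90) - 46279) = 25544/(-3870 - 46279) = 25544/(-50149) = 25544*(-1/50149) = -25544/50149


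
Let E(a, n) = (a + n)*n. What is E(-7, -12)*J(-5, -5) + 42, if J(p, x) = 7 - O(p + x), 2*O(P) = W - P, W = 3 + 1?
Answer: 42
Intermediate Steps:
W = 4
E(a, n) = n*(a + n)
O(P) = 2 - P/2 (O(P) = (4 - P)/2 = 2 - P/2)
J(p, x) = 5 + p/2 + x/2 (J(p, x) = 7 - (2 - (p + x)/2) = 7 - (2 + (-p/2 - x/2)) = 7 - (2 - p/2 - x/2) = 7 + (-2 + p/2 + x/2) = 5 + p/2 + x/2)
E(-7, -12)*J(-5, -5) + 42 = (-12*(-7 - 12))*(5 + (½)*(-5) + (½)*(-5)) + 42 = (-12*(-19))*(5 - 5/2 - 5/2) + 42 = 228*0 + 42 = 0 + 42 = 42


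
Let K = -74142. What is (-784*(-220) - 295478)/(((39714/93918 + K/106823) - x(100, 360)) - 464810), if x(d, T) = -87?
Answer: 102832503668081/388531988251113 ≈ 0.26467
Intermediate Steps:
(-784*(-220) - 295478)/(((39714/93918 + K/106823) - x(100, 360)) - 464810) = (-784*(-220) - 295478)/(((39714/93918 - 74142/106823) - 1*(-87)) - 464810) = (172480 - 295478)/(((39714*(1/93918) - 74142*1/106823) + 87) - 464810) = -122998/(((6619/15653 - 74142/106823) + 87) - 464810) = -122998/((-453483289/1672100419 + 87) - 464810) = -122998/(145019253164/1672100419 - 464810) = -122998/(-777063976502226/1672100419) = -122998*(-1672100419/777063976502226) = 102832503668081/388531988251113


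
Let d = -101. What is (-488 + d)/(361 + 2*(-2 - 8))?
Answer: -19/11 ≈ -1.7273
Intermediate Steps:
(-488 + d)/(361 + 2*(-2 - 8)) = (-488 - 101)/(361 + 2*(-2 - 8)) = -589/(361 + 2*(-10)) = -589/(361 - 20) = -589/341 = -589*1/341 = -19/11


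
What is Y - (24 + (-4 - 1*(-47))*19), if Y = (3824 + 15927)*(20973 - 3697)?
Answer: 341217435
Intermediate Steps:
Y = 341218276 (Y = 19751*17276 = 341218276)
Y - (24 + (-4 - 1*(-47))*19) = 341218276 - (24 + (-4 - 1*(-47))*19) = 341218276 - (24 + (-4 + 47)*19) = 341218276 - (24 + 43*19) = 341218276 - (24 + 817) = 341218276 - 1*841 = 341218276 - 841 = 341217435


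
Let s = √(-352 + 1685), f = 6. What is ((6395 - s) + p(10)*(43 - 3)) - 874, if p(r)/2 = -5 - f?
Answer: 4641 - √1333 ≈ 4604.5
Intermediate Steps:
p(r) = -22 (p(r) = 2*(-5 - 1*6) = 2*(-5 - 6) = 2*(-11) = -22)
s = √1333 ≈ 36.510
((6395 - s) + p(10)*(43 - 3)) - 874 = ((6395 - √1333) - 22*(43 - 3)) - 874 = ((6395 - √1333) - 22*40) - 874 = ((6395 - √1333) - 880) - 874 = (5515 - √1333) - 874 = 4641 - √1333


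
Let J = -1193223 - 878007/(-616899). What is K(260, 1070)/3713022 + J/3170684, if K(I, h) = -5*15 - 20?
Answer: -113888787815183390/302610022669352673 ≈ -0.37636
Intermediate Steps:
K(I, h) = -95 (K(I, h) = -75 - 20 = -95)
J = -245365732490/205633 (J = -1193223 - 878007*(-1)/616899 = -1193223 - 1*(-292669/205633) = -1193223 + 292669/205633 = -245365732490/205633 ≈ -1.1932e+6)
K(260, 1070)/3713022 + J/3170684 = -95/3713022 - 245365732490/205633/3170684 = -95*1/3713022 - 245365732490/205633*1/3170684 = -95/3713022 - 122682866245/325998631486 = -113888787815183390/302610022669352673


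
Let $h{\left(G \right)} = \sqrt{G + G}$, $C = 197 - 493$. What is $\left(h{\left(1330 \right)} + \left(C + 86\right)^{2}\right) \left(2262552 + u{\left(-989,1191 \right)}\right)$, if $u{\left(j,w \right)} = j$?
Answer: $99734928300 + 4523126 \sqrt{665} \approx 9.9852 \cdot 10^{10}$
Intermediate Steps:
$C = -296$
$h{\left(G \right)} = \sqrt{2} \sqrt{G}$ ($h{\left(G \right)} = \sqrt{2 G} = \sqrt{2} \sqrt{G}$)
$\left(h{\left(1330 \right)} + \left(C + 86\right)^{2}\right) \left(2262552 + u{\left(-989,1191 \right)}\right) = \left(\sqrt{2} \sqrt{1330} + \left(-296 + 86\right)^{2}\right) \left(2262552 - 989\right) = \left(2 \sqrt{665} + \left(-210\right)^{2}\right) 2261563 = \left(2 \sqrt{665} + 44100\right) 2261563 = \left(44100 + 2 \sqrt{665}\right) 2261563 = 99734928300 + 4523126 \sqrt{665}$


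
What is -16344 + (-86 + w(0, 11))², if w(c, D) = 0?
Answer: -8948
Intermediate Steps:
-16344 + (-86 + w(0, 11))² = -16344 + (-86 + 0)² = -16344 + (-86)² = -16344 + 7396 = -8948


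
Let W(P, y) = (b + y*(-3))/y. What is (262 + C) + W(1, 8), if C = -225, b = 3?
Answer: 275/8 ≈ 34.375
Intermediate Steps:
W(P, y) = (3 - 3*y)/y (W(P, y) = (3 + y*(-3))/y = (3 - 3*y)/y)
(262 + C) + W(1, 8) = (262 - 225) + (-3 + 3/8) = 37 + (-3 + 3*(1/8)) = 37 + (-3 + 3/8) = 37 - 21/8 = 275/8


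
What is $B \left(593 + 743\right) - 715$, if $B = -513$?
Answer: $-686083$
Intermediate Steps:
$B \left(593 + 743\right) - 715 = - 513 \left(593 + 743\right) - 715 = \left(-513\right) 1336 - 715 = -685368 - 715 = -686083$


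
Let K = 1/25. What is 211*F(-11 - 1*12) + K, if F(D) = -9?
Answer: -47474/25 ≈ -1899.0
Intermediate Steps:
K = 1/25 ≈ 0.040000
211*F(-11 - 1*12) + K = 211*(-9) + 1/25 = -1899 + 1/25 = -47474/25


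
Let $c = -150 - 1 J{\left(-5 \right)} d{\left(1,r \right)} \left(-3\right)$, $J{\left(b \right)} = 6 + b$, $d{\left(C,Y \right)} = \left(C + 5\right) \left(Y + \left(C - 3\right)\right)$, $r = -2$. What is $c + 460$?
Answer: $238$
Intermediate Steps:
$d{\left(C,Y \right)} = \left(5 + C\right) \left(-3 + C + Y\right)$ ($d{\left(C,Y \right)} = \left(5 + C\right) \left(Y + \left(-3 + C\right)\right) = \left(5 + C\right) \left(-3 + C + Y\right)$)
$c = -222$ ($c = -150 - 1 \left(6 - 5\right) \left(-15 + 1^{2} + 2 \cdot 1 + 5 \left(-2\right) + 1 \left(-2\right)\right) \left(-3\right) = -150 - 1 \cdot 1 \left(-15 + 1 + 2 - 10 - 2\right) \left(-3\right) = -150 - 1 \cdot 1 \left(-24\right) \left(-3\right) = -150 - 1 \left(-24\right) \left(-3\right) = -150 - \left(-24\right) \left(-3\right) = -150 - 72 = -222$)
$c + 460 = -222 + 460 = 238$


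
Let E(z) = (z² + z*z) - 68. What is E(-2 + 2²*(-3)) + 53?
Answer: 377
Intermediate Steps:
E(z) = -68 + 2*z² (E(z) = (z² + z²) - 68 = 2*z² - 68 = -68 + 2*z²)
E(-2 + 2²*(-3)) + 53 = (-68 + 2*(-2 + 2²*(-3))²) + 53 = (-68 + 2*(-2 + 4*(-3))²) + 53 = (-68 + 2*(-2 - 12)²) + 53 = (-68 + 2*(-14)²) + 53 = (-68 + 2*196) + 53 = (-68 + 392) + 53 = 324 + 53 = 377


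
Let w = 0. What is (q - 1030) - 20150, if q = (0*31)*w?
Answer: -21180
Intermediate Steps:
q = 0 (q = (0*31)*0 = 0*0 = 0)
(q - 1030) - 20150 = (0 - 1030) - 20150 = -1030 - 20150 = -21180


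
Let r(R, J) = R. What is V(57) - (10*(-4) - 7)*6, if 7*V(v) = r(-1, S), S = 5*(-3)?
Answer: 1973/7 ≈ 281.86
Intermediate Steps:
S = -15
V(v) = -⅐ (V(v) = (⅐)*(-1) = -⅐)
V(57) - (10*(-4) - 7)*6 = -⅐ - (10*(-4) - 7)*6 = -⅐ - (-40 - 7)*6 = -⅐ - (-47)*6 = -⅐ - 1*(-282) = -⅐ + 282 = 1973/7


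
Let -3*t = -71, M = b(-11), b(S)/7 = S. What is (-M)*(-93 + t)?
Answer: -16016/3 ≈ -5338.7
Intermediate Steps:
b(S) = 7*S
M = -77 (M = 7*(-11) = -77)
t = 71/3 (t = -1/3*(-71) = 71/3 ≈ 23.667)
(-M)*(-93 + t) = (-1*(-77))*(-93 + 71/3) = 77*(-208/3) = -16016/3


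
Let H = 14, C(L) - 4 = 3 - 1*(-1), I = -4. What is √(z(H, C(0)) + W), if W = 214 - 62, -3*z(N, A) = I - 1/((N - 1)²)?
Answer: 17*√807/39 ≈ 12.383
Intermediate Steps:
C(L) = 8 (C(L) = 4 + (3 - 1*(-1)) = 4 + (3 + 1) = 4 + 4 = 8)
z(N, A) = 4/3 + 1/(3*(-1 + N)²) (z(N, A) = -(-4 - 1/((N - 1)²))/3 = -(-4 - 1/((-1 + N)²))/3 = -(-4 - 1/(-1 + N)²)/3 = 4/3 + 1/(3*(-1 + N)²))
W = 152
√(z(H, C(0)) + W) = √((4/3 + 1/(3*(-1 + 14)²)) + 152) = √((4/3 + (⅓)/13²) + 152) = √((4/3 + (⅓)*(1/169)) + 152) = √((4/3 + 1/507) + 152) = √(677/507 + 152) = √(77741/507) = 17*√807/39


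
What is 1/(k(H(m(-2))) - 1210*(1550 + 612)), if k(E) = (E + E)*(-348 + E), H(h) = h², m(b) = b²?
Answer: -1/2626644 ≈ -3.8071e-7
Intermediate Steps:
k(E) = 2*E*(-348 + E) (k(E) = (2*E)*(-348 + E) = 2*E*(-348 + E))
1/(k(H(m(-2))) - 1210*(1550 + 612)) = 1/(2*((-2)²)²*(-348 + ((-2)²)²) - 1210*(1550 + 612)) = 1/(2*4²*(-348 + 4²) - 1210*2162) = 1/(2*16*(-348 + 16) - 2616020) = 1/(2*16*(-332) - 2616020) = 1/(-10624 - 2616020) = 1/(-2626644) = -1/2626644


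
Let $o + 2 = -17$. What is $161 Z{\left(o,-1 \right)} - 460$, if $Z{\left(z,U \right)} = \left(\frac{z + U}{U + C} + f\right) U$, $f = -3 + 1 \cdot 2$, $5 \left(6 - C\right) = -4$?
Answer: $\frac{7429}{29} \approx 256.17$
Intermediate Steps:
$o = -19$ ($o = -2 - 17 = -19$)
$C = \frac{34}{5}$ ($C = 6 - - \frac{4}{5} = 6 + \frac{4}{5} = \frac{34}{5} \approx 6.8$)
$f = -1$ ($f = -3 + 2 = -1$)
$Z{\left(z,U \right)} = U \left(-1 + \frac{U + z}{\frac{34}{5} + U}\right)$ ($Z{\left(z,U \right)} = \left(\frac{z + U}{U + \frac{34}{5}} - 1\right) U = \left(\frac{U + z}{\frac{34}{5} + U} - 1\right) U = \left(-1 + \frac{U + z}{\frac{34}{5} + U}\right) U = U \left(-1 + \frac{U + z}{\frac{34}{5} + U}\right)$)
$161 Z{\left(o,-1 \right)} - 460 = 161 \left(- \frac{-34 + 5 \left(-19\right)}{34 + 5 \left(-1\right)}\right) - 460 = 161 \left(- \frac{-34 - 95}{34 - 5}\right) - 460 = 161 \left(\left(-1\right) \frac{1}{29} \left(-129\right)\right) - 460 = 161 \cdot \frac{129}{29} - 460 = \frac{20769}{29} - 460 = \frac{7429}{29}$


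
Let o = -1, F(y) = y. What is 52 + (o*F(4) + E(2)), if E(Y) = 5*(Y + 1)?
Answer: 63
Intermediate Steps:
E(Y) = 5 + 5*Y (E(Y) = 5*(1 + Y) = 5 + 5*Y)
52 + (o*F(4) + E(2)) = 52 + (-1*4 + (5 + 5*2)) = 52 + (-4 + (5 + 10)) = 52 + (-4 + 15) = 52 + 11 = 63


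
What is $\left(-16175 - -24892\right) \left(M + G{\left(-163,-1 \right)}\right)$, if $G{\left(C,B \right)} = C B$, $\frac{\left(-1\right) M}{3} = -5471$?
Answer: $144492992$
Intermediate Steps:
$M = 16413$ ($M = \left(-3\right) \left(-5471\right) = 16413$)
$G{\left(C,B \right)} = B C$
$\left(-16175 - -24892\right) \left(M + G{\left(-163,-1 \right)}\right) = \left(-16175 - -24892\right) \left(16413 - -163\right) = \left(-16175 + 24892\right) \left(16413 + 163\right) = 8717 \cdot 16576 = 144492992$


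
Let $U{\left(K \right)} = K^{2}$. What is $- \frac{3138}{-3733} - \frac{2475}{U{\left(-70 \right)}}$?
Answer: $\frac{245481}{731668} \approx 0.33551$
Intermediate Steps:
$- \frac{3138}{-3733} - \frac{2475}{U{\left(-70 \right)}} = - \frac{3138}{-3733} - \frac{2475}{\left(-70\right)^{2}} = \left(-3138\right) \left(- \frac{1}{3733}\right) - \frac{2475}{4900} = \frac{3138}{3733} - \frac{99}{196} = \frac{245481}{731668}$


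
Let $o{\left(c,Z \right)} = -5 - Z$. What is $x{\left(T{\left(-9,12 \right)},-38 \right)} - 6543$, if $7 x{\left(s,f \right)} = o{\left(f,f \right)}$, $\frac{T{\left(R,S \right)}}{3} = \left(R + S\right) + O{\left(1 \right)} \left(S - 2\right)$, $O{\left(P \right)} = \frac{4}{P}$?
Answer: $- \frac{45768}{7} \approx -6538.3$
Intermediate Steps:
$T{\left(R,S \right)} = -24 + 3 R + 15 S$ ($T{\left(R,S \right)} = 3 \left(\left(R + S\right) + \frac{4}{1} \left(S - 2\right)\right) = 3 \left(\left(R + S\right) + 4 \cdot 1 \left(-2 + S\right)\right) = 3 \left(\left(R + S\right) + 4 \left(-2 + S\right)\right) = 3 \left(\left(R + S\right) + \left(-8 + 4 S\right)\right) = 3 \left(-8 + R + 5 S\right) = -24 + 3 R + 15 S$)
$x{\left(s,f \right)} = - \frac{5}{7} - \frac{f}{7}$ ($x{\left(s,f \right)} = \frac{-5 - f}{7} = - \frac{5}{7} - \frac{f}{7}$)
$x{\left(T{\left(-9,12 \right)},-38 \right)} - 6543 = \left(- \frac{5}{7} - - \frac{38}{7}\right) - 6543 = \left(- \frac{5}{7} + \frac{38}{7}\right) - 6543 = \frac{33}{7} - 6543 = - \frac{45768}{7}$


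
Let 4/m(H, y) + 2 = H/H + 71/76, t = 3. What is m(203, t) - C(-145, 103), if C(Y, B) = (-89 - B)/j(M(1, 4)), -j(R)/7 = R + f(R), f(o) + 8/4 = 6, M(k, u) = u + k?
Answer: -6704/105 ≈ -63.848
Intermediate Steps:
M(k, u) = k + u
f(o) = 4 (f(o) = -2 + 6 = 4)
j(R) = -28 - 7*R (j(R) = -7*(R + 4) = -7*(4 + R) = -28 - 7*R)
m(H, y) = -304/5 (m(H, y) = 4/(-2 + (H/H + 71/76)) = 4/(-2 + (1 + 71*(1/76))) = 4/(-2 + (1 + 71/76)) = 4/(-2 + 147/76) = 4/(-5/76) = 4*(-76/5) = -304/5)
C(Y, B) = 89/63 + B/63 (C(Y, B) = (-89 - B)/(-28 - 7*(1 + 4)) = (-89 - B)/(-28 - 7*5) = (-89 - B)/(-28 - 35) = (-89 - B)/(-63) = (-89 - B)*(-1/63) = 89/63 + B/63)
m(203, t) - C(-145, 103) = -304/5 - (89/63 + (1/63)*103) = -304/5 - (89/63 + 103/63) = -304/5 - 1*64/21 = -304/5 - 64/21 = -6704/105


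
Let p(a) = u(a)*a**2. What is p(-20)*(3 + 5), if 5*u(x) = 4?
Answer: 2560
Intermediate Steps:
u(x) = 4/5 (u(x) = (1/5)*4 = 4/5)
p(a) = 4*a**2/5
p(-20)*(3 + 5) = ((4/5)*(-20)**2)*(3 + 5) = ((4/5)*400)*8 = 320*8 = 2560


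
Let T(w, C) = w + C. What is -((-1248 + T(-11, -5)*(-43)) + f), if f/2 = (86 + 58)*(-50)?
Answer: 14960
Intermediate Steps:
f = -14400 (f = 2*((86 + 58)*(-50)) = 2*(144*(-50)) = 2*(-7200) = -14400)
T(w, C) = C + w
-((-1248 + T(-11, -5)*(-43)) + f) = -((-1248 + (-5 - 11)*(-43)) - 14400) = -((-1248 - 16*(-43)) - 14400) = -((-1248 + 688) - 14400) = -(-560 - 14400) = -1*(-14960) = 14960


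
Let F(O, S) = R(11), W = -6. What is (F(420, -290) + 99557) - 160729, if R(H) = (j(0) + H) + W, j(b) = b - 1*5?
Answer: -61172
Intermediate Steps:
j(b) = -5 + b (j(b) = b - 5 = -5 + b)
R(H) = -11 + H (R(H) = ((-5 + 0) + H) - 6 = (-5 + H) - 6 = -11 + H)
F(O, S) = 0 (F(O, S) = -11 + 11 = 0)
(F(420, -290) + 99557) - 160729 = (0 + 99557) - 160729 = 99557 - 160729 = -61172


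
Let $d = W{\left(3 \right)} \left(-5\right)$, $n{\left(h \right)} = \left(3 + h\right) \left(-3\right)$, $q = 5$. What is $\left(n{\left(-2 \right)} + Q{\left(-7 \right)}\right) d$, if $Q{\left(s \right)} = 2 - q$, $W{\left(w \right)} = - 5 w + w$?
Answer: $-360$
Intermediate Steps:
$W{\left(w \right)} = - 4 w$
$n{\left(h \right)} = -9 - 3 h$
$d = 60$ ($d = \left(-4\right) 3 \left(-5\right) = \left(-12\right) \left(-5\right) = 60$)
$Q{\left(s \right)} = -3$ ($Q{\left(s \right)} = 2 - 5 = -3$)
$\left(n{\left(-2 \right)} + Q{\left(-7 \right)}\right) d = \left(\left(-9 - -6\right) - 3\right) 60 = \left(\left(-9 + 6\right) - 3\right) 60 = \left(-3 - 3\right) 60 = \left(-6\right) 60 = -360$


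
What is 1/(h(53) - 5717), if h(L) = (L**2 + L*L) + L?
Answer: -1/46 ≈ -0.021739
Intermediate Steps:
h(L) = L + 2*L**2 (h(L) = (L**2 + L**2) + L = 2*L**2 + L = L + 2*L**2)
1/(h(53) - 5717) = 1/(53*(1 + 2*53) - 5717) = 1/(53*(1 + 106) - 5717) = 1/(53*107 - 5717) = 1/(5671 - 5717) = 1/(-46) = -1/46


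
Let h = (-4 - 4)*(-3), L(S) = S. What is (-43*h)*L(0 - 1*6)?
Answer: 6192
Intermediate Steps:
h = 24 (h = -8*(-3) = 24)
(-43*h)*L(0 - 1*6) = (-43*24)*(0 - 1*6) = -1032*(0 - 6) = -1032*(-6) = 6192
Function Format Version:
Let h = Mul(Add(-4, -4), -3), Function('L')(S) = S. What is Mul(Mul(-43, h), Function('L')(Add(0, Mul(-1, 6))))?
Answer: 6192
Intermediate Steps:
h = 24 (h = Mul(-8, -3) = 24)
Mul(Mul(-43, h), Function('L')(Add(0, Mul(-1, 6)))) = Mul(Mul(-43, 24), Add(0, Mul(-1, 6))) = Mul(-1032, Add(0, -6)) = Mul(-1032, -6) = 6192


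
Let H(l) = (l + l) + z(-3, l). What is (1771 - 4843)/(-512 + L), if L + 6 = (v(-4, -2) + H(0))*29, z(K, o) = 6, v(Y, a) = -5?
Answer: 1024/163 ≈ 6.2822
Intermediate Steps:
H(l) = 6 + 2*l (H(l) = (l + l) + 6 = 2*l + 6 = 6 + 2*l)
L = 23 (L = -6 + (-5 + (6 + 2*0))*29 = -6 + (-5 + (6 + 0))*29 = -6 + (-5 + 6)*29 = -6 + 1*29 = -6 + 29 = 23)
(1771 - 4843)/(-512 + L) = (1771 - 4843)/(-512 + 23) = -3072/(-489) = -3072*(-1/489) = 1024/163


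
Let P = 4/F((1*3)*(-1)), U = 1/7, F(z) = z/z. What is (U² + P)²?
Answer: 38809/2401 ≈ 16.164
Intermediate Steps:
F(z) = 1
U = ⅐ ≈ 0.14286
P = 4 (P = 4/1 = 4*1 = 4)
(U² + P)² = ((⅐)² + 4)² = (1/49 + 4)² = (197/49)² = 38809/2401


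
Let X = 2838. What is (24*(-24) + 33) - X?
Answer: -3381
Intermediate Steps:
(24*(-24) + 33) - X = (24*(-24) + 33) - 1*2838 = (-576 + 33) - 2838 = -543 - 2838 = -3381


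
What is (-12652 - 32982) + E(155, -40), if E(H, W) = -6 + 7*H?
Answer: -44555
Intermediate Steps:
(-12652 - 32982) + E(155, -40) = (-12652 - 32982) + (-6 + 7*155) = -45634 + (-6 + 1085) = -45634 + 1079 = -44555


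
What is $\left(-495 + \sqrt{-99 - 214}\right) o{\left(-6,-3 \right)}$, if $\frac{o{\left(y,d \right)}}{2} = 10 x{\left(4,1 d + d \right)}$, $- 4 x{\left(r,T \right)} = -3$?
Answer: $-7425 + 15 i \sqrt{313} \approx -7425.0 + 265.38 i$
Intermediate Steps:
$x{\left(r,T \right)} = \frac{3}{4}$ ($x{\left(r,T \right)} = \left(- \frac{1}{4}\right) \left(-3\right) = \frac{3}{4}$)
$o{\left(y,d \right)} = 15$ ($o{\left(y,d \right)} = 2 \cdot 10 \cdot \frac{3}{4} = 2 \cdot \frac{15}{2} = 15$)
$\left(-495 + \sqrt{-99 - 214}\right) o{\left(-6,-3 \right)} = \left(-495 + \sqrt{-99 - 214}\right) 15 = \left(-495 + \sqrt{-313}\right) 15 = \left(-495 + i \sqrt{313}\right) 15 = -7425 + 15 i \sqrt{313}$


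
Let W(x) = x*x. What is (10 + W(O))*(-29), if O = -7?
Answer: -1711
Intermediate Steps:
W(x) = x²
(10 + W(O))*(-29) = (10 + (-7)²)*(-29) = (10 + 49)*(-29) = 59*(-29) = -1711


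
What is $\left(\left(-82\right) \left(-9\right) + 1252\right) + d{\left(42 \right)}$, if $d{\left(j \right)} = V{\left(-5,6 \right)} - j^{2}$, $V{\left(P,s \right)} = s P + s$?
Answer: $202$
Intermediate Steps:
$V{\left(P,s \right)} = s + P s$ ($V{\left(P,s \right)} = P s + s = s + P s$)
$d{\left(j \right)} = -24 - j^{2}$ ($d{\left(j \right)} = 6 \left(1 - 5\right) - j^{2} = 6 \left(-4\right) - j^{2} = -24 - j^{2}$)
$\left(\left(-82\right) \left(-9\right) + 1252\right) + d{\left(42 \right)} = \left(\left(-82\right) \left(-9\right) + 1252\right) - 1788 = \left(738 + 1252\right) - 1788 = 1990 - 1788 = 202$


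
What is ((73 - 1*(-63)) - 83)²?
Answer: 2809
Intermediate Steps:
((73 - 1*(-63)) - 83)² = ((73 + 63) - 83)² = (136 - 83)² = 53² = 2809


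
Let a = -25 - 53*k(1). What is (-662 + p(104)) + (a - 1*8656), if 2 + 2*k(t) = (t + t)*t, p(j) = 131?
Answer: -9212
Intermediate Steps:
k(t) = -1 + t² (k(t) = -1 + ((t + t)*t)/2 = -1 + ((2*t)*t)/2 = -1 + (2*t²)/2 = -1 + t²)
a = -25 (a = -25 - 53*(-1 + 1²) = -25 - 53*(-1 + 1) = -25 - 53*0 = -25 + 0 = -25)
(-662 + p(104)) + (a - 1*8656) = (-662 + 131) + (-25 - 1*8656) = -531 + (-25 - 8656) = -531 - 8681 = -9212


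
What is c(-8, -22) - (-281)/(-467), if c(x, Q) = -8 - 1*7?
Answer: -7286/467 ≈ -15.602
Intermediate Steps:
c(x, Q) = -15 (c(x, Q) = -8 - 7 = -15)
c(-8, -22) - (-281)/(-467) = -15 - (-281)/(-467) = -15 - (-281)*(-1)/467 = -15 - 1*281/467 = -15 - 281/467 = -7286/467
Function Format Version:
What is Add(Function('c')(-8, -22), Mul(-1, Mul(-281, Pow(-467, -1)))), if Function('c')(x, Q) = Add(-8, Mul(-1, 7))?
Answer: Rational(-7286, 467) ≈ -15.602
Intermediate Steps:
Function('c')(x, Q) = -15 (Function('c')(x, Q) = Add(-8, -7) = -15)
Add(Function('c')(-8, -22), Mul(-1, Mul(-281, Pow(-467, -1)))) = Add(-15, Mul(-1, Mul(-281, Pow(-467, -1)))) = Add(-15, Mul(-1, Mul(-281, Rational(-1, 467)))) = Add(-15, Mul(-1, Rational(281, 467))) = Add(-15, Rational(-281, 467)) = Rational(-7286, 467)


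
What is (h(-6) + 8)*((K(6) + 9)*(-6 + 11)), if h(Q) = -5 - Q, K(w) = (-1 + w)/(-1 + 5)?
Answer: 1845/4 ≈ 461.25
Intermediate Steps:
K(w) = -¼ + w/4 (K(w) = (-1 + w)/4 = (-1 + w)*(¼) = -¼ + w/4)
(h(-6) + 8)*((K(6) + 9)*(-6 + 11)) = ((-5 - 1*(-6)) + 8)*(((-¼ + (¼)*6) + 9)*(-6 + 11)) = ((-5 + 6) + 8)*(((-¼ + 3/2) + 9)*5) = (1 + 8)*((5/4 + 9)*5) = 9*((41/4)*5) = 9*(205/4) = 1845/4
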